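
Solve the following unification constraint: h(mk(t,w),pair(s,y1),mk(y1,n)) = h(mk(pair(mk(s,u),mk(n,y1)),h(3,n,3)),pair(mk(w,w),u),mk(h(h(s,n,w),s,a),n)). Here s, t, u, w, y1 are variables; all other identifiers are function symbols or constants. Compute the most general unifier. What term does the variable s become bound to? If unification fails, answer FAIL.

Decompose h/3: mk(t,w) = mk(pair(mk(s,u),mk(n,y1)),h(3,n,3)),  pair(s,y1) = pair(mk(w,w),u),  mk(y1,n) = mk(h(h(s,n,w),s,a),n).
Decompose mk/2: t = pair(mk(s,u),mk(n,y1)),  w = h(3,n,3).
Bind t := pair(mk(s,u),mk(n,y1)); no other remaining equation mentions t.
Bind w := h(3,n,3); substituting into the remaining equations gives: pair(s,y1) = pair(mk(h(3,n,3),h(3,n,3)),u),  mk(y1,n) = mk(h(h(s,n,h(3,n,3)),s,a),n).
Decompose pair/2: s = mk(h(3,n,3),h(3,n,3)),  y1 = u.
Bind s := mk(h(3,n,3),h(3,n,3)); substituting into the one remaining equation that mentions s gives: mk(y1,n) = mk(h(h(mk(h(3,n,3),h(3,n,3)),n,h(3,n,3)),mk(h(3,n,3),h(3,n,3)),a),n). Substituting into the earlier binding gives t := pair(mk(mk(h(3,n,3),h(3,n,3)),u),mk(n,y1)).
Bind y1 := u; substituting into the remaining equation gives: mk(u,n) = mk(h(h(mk(h(3,n,3),h(3,n,3)),n,h(3,n,3)),mk(h(3,n,3),h(3,n,3)),a),n). Substituting into the earlier binding gives t := pair(mk(mk(h(3,n,3),h(3,n,3)),u),mk(n,u)).
Decompose mk/2: u = h(h(mk(h(3,n,3),h(3,n,3)),n,h(3,n,3)),mk(h(3,n,3),h(3,n,3)),a),  n = n.
Bind u := h(h(mk(h(3,n,3),h(3,n,3)),n,h(3,n,3)),mk(h(3,n,3),h(3,n,3)),a); no other remaining equation mentions u. Substituting into the earlier bindings gives t := pair(mk(mk(h(3,n,3),h(3,n,3)),h(h(mk(h(3,n,3),h(3,n,3)),n,h(3,n,3)),mk(h(3,n,3),h(3,n,3)),a)),mk(n,h(h(mk(h(3,n,3),h(3,n,3)),n,h(3,n,3)),mk(h(3,n,3),h(3,n,3)),a))), y1 := h(h(mk(h(3,n,3),h(3,n,3)),n,h(3,n,3)),mk(h(3,n,3),h(3,n,3)),a).
Delete trivial equation n = n.
MGU = { t := pair(mk(mk(h(3,n,3),h(3,n,3)),h(h(mk(h(3,n,3),h(3,n,3)),n,h(3,n,3)),mk(h(3,n,3),h(3,n,3)),a)),mk(n,h(h(mk(h(3,n,3),h(3,n,3)),n,h(3,n,3)),mk(h(3,n,3),h(3,n,3)),a))), w := h(3,n,3), s := mk(h(3,n,3),h(3,n,3)), y1 := h(h(mk(h(3,n,3),h(3,n,3)),n,h(3,n,3)),mk(h(3,n,3),h(3,n,3)),a), u := h(h(mk(h(3,n,3),h(3,n,3)),n,h(3,n,3)),mk(h(3,n,3),h(3,n,3)),a) }, so s := mk(h(3,n,3),h(3,n,3)).

mk(h(3,n,3),h(3,n,3))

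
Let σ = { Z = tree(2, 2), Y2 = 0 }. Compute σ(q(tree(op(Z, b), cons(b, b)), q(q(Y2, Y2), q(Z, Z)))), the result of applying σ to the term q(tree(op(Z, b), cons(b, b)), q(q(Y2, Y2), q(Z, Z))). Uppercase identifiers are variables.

q(tree(op(tree(2, 2), b), cons(b, b)), q(q(0, 0), q(tree(2, 2), tree(2, 2))))

Replace each occurrence of Z with tree(2, 2).
Replace each occurrence of Y2 with 0.
Result: q(tree(op(tree(2, 2), b), cons(b, b)), q(q(0, 0), q(tree(2, 2), tree(2, 2)))).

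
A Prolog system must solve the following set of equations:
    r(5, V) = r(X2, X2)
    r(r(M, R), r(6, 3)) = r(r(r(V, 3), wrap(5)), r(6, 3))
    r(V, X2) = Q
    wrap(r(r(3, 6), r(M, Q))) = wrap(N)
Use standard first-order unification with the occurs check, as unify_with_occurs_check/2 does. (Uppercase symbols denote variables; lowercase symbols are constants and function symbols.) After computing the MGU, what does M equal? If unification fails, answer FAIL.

Decompose r/2: 5 = X2,  V = X2.
Bind X2 := 5; substituting into the 2 remaining equations that mention X2 gives: V = 5,  r(V, 5) = Q.
Bind V := 5; substituting into the 2 remaining equations that mention V gives: r(r(M, R), r(6, 3)) = r(r(r(5, 3), wrap(5)), r(6, 3)),  r(5, 5) = Q.
Decompose r/2: r(M, R) = r(r(5, 3), wrap(5)),  r(6, 3) = r(6, 3).
Decompose r/2: M = r(5, 3),  R = wrap(5).
Bind M := r(5, 3); substituting into the one remaining equation that mentions M gives: wrap(r(r(3, 6), r(r(5, 3), Q))) = wrap(N).
Bind R := wrap(5); no other remaining equation mentions R.
Delete trivial equation r(6, 3) = r(6, 3).
Bind Q := r(5, 5); substituting into the remaining equation gives: wrap(r(r(3, 6), r(r(5, 3), r(5, 5)))) = wrap(N).
Decompose wrap/1: r(r(3, 6), r(r(5, 3), r(5, 5))) = N.
Bind N := r(r(3, 6), r(r(5, 3), r(5, 5))).
MGU = { X2 ↦ 5, V ↦ 5, M ↦ r(5, 3), R ↦ wrap(5), Q ↦ r(5, 5), N ↦ r(r(3, 6), r(r(5, 3), r(5, 5))) }, so M ↦ r(5, 3).

r(5, 3)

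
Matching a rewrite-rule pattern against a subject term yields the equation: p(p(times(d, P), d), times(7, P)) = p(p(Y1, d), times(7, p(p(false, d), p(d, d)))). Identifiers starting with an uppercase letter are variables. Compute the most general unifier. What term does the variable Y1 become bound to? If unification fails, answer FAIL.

times(d, p(p(false, d), p(d, d)))

Decompose p/2: p(times(d, P), d) = p(Y1, d),  times(7, P) = times(7, p(p(false, d), p(d, d))).
Decompose p/2: times(d, P) = Y1,  d = d.
Bind Y1 := times(d, P); no other remaining equation mentions Y1.
Delete trivial equation d = d.
Decompose times/2: 7 = 7,  P = p(p(false, d), p(d, d)).
Delete trivial equation 7 = 7.
Bind P := p(p(false, d), p(d, d)). Substituting into the earlier binding gives Y1 := times(d, p(p(false, d), p(d, d))).
MGU = { Y1 ↦ times(d, p(p(false, d), p(d, d))), P ↦ p(p(false, d), p(d, d)) }, so Y1 ↦ times(d, p(p(false, d), p(d, d))).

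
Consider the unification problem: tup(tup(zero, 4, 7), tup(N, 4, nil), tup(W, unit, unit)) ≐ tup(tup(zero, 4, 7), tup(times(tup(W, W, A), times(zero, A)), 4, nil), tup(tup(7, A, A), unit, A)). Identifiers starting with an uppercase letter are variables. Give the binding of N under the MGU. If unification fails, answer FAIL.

times(tup(tup(7, unit, unit), tup(7, unit, unit), unit), times(zero, unit))

Decompose tup/3: tup(zero, 4, 7) ≐ tup(zero, 4, 7),  tup(N, 4, nil) ≐ tup(times(tup(W, W, A), times(zero, A)), 4, nil),  tup(W, unit, unit) ≐ tup(tup(7, A, A), unit, A).
Delete trivial equation tup(zero, 4, 7) ≐ tup(zero, 4, 7).
Decompose tup/3: N ≐ times(tup(W, W, A), times(zero, A)),  4 ≐ 4,  nil ≐ nil.
Bind N := times(tup(W, W, A), times(zero, A)); no other remaining equation mentions N.
Delete trivial equation 4 ≐ 4.
Delete trivial equation nil ≐ nil.
Decompose tup/3: W ≐ tup(7, A, A),  unit ≐ unit,  unit ≐ A.
Bind W := tup(7, A, A); no other remaining equation mentions W. Substituting into the earlier binding gives N := times(tup(tup(7, A, A), tup(7, A, A), A), times(zero, A)).
Delete trivial equation unit ≐ unit.
Bind A := unit. Substituting into the earlier bindings gives N := times(tup(tup(7, unit, unit), tup(7, unit, unit), unit), times(zero, unit)), W := tup(7, unit, unit).
MGU = { N := times(tup(tup(7, unit, unit), tup(7, unit, unit), unit), times(zero, unit)), W := tup(7, unit, unit), A := unit }, so N := times(tup(tup(7, unit, unit), tup(7, unit, unit), unit), times(zero, unit)).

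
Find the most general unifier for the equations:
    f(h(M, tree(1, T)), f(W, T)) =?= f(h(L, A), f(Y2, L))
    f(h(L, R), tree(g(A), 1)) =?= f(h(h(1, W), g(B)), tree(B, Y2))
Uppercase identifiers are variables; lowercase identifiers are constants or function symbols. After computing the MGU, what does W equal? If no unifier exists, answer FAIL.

1

Decompose f/2: h(M, tree(1, T)) =?= h(L, A),  f(W, T) =?= f(Y2, L).
Decompose h/2: M =?= L,  tree(1, T) =?= A.
Bind M := L; no other remaining equation mentions M.
Bind A := tree(1, T); substituting into the one remaining equation that mentions A gives: f(h(L, R), tree(g(tree(1, T)), 1)) =?= f(h(h(1, W), g(B)), tree(B, Y2)).
Decompose f/2: W =?= Y2,  T =?= L.
Bind W := Y2; substituting into the one remaining equation that mentions W gives: f(h(L, R), tree(g(tree(1, T)), 1)) =?= f(h(h(1, Y2), g(B)), tree(B, Y2)).
Bind T := L; substituting into the remaining equation gives: f(h(L, R), tree(g(tree(1, L)), 1)) =?= f(h(h(1, Y2), g(B)), tree(B, Y2)). Substituting into the earlier binding gives A := tree(1, L).
Decompose f/2: h(L, R) =?= h(h(1, Y2), g(B)),  tree(g(tree(1, L)), 1) =?= tree(B, Y2).
Decompose h/2: L =?= h(1, Y2),  R =?= g(B).
Bind L := h(1, Y2); substituting into the one remaining equation that mentions L gives: tree(g(tree(1, h(1, Y2))), 1) =?= tree(B, Y2). Substituting into the earlier bindings gives M := h(1, Y2), A := tree(1, h(1, Y2)), T := h(1, Y2).
Bind R := g(B); no other remaining equation mentions R.
Decompose tree/2: g(tree(1, h(1, Y2))) =?= B,  1 =?= Y2.
Bind B := g(tree(1, h(1, Y2))); no other remaining equation mentions B. Substituting into the earlier binding gives R := g(g(tree(1, h(1, Y2)))).
Bind Y2 := 1. Substituting into the earlier bindings gives M := h(1, 1), A := tree(1, h(1, 1)), W := 1, T := h(1, 1), L := h(1, 1), R := g(g(tree(1, h(1, 1)))), B := g(tree(1, h(1, 1))).
MGU = { M ↦ h(1, 1), A ↦ tree(1, h(1, 1)), W ↦ 1, T ↦ h(1, 1), L ↦ h(1, 1), R ↦ g(g(tree(1, h(1, 1)))), B ↦ g(tree(1, h(1, 1))), Y2 ↦ 1 }, so W ↦ 1.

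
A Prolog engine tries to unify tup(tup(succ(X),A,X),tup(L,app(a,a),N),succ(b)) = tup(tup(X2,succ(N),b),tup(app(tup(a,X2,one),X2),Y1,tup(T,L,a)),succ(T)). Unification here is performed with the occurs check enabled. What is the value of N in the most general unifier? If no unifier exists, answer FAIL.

Decompose tup/3: tup(succ(X),A,X) = tup(X2,succ(N),b),  tup(L,app(a,a),N) = tup(app(tup(a,X2,one),X2),Y1,tup(T,L,a)),  succ(b) = succ(T).
Decompose tup/3: succ(X) = X2,  A = succ(N),  X = b.
Bind X2 := succ(X); substituting into the one remaining equation that mentions X2 gives: tup(L,app(a,a),N) = tup(app(tup(a,succ(X),one),succ(X)),Y1,tup(T,L,a)).
Bind A := succ(N); no other remaining equation mentions A.
Bind X := b; substituting into the one remaining equation that mentions X gives: tup(L,app(a,a),N) = tup(app(tup(a,succ(b),one),succ(b)),Y1,tup(T,L,a)). Substituting into the earlier binding gives X2 := succ(b).
Decompose tup/3: L = app(tup(a,succ(b),one),succ(b)),  app(a,a) = Y1,  N = tup(T,L,a).
Bind L := app(tup(a,succ(b),one),succ(b)); substituting into the one remaining equation that mentions L gives: N = tup(T,app(tup(a,succ(b),one),succ(b)),a).
Bind Y1 := app(a,a); no other remaining equation mentions Y1.
Bind N := tup(T,app(tup(a,succ(b),one),succ(b)),a); no other remaining equation mentions N. Substituting into the earlier binding gives A := succ(tup(T,app(tup(a,succ(b),one),succ(b)),a)).
Decompose succ/1: b = T.
Bind T := b. Substituting into the earlier bindings gives A := succ(tup(b,app(tup(a,succ(b),one),succ(b)),a)), N := tup(b,app(tup(a,succ(b),one),succ(b)),a).
MGU = { X2 ↦ succ(b), A ↦ succ(tup(b,app(tup(a,succ(b),one),succ(b)),a)), X ↦ b, L ↦ app(tup(a,succ(b),one),succ(b)), Y1 ↦ app(a,a), N ↦ tup(b,app(tup(a,succ(b),one),succ(b)),a), T ↦ b }, so N ↦ tup(b,app(tup(a,succ(b),one),succ(b)),a).

tup(b,app(tup(a,succ(b),one),succ(b)),a)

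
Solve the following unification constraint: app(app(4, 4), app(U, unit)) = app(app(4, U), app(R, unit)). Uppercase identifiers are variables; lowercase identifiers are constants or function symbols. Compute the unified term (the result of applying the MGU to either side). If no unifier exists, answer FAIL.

Decompose app/2: app(4, 4) = app(4, U),  app(U, unit) = app(R, unit).
Decompose app/2: 4 = 4,  4 = U.
Delete trivial equation 4 = 4.
Bind U := 4; substituting into the remaining equation gives: app(4, unit) = app(R, unit).
Decompose app/2: 4 = R,  unit = unit.
Bind R := 4; no other remaining equation mentions R.
Delete trivial equation unit = unit.
Applying the MGU to either side gives app(app(4, 4), app(4, unit)).

app(app(4, 4), app(4, unit))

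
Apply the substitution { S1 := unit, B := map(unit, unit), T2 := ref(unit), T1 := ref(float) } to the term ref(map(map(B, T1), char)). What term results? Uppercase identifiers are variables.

ref(map(map(map(unit, unit), ref(float)), char))

Replace each occurrence of B with map(unit, unit).
Replace each occurrence of T1 with ref(float).
Result: ref(map(map(map(unit, unit), ref(float)), char)).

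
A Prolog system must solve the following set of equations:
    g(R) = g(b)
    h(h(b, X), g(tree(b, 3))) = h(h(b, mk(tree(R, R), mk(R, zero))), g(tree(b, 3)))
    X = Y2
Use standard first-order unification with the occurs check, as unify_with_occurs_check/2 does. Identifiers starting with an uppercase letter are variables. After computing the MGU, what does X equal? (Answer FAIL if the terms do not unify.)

mk(tree(b, b), mk(b, zero))

Decompose g/1: R = b.
Bind R := b; substituting into the one remaining equation that mentions R gives: h(h(b, X), g(tree(b, 3))) = h(h(b, mk(tree(b, b), mk(b, zero))), g(tree(b, 3))).
Decompose h/2: h(b, X) = h(b, mk(tree(b, b), mk(b, zero))),  g(tree(b, 3)) = g(tree(b, 3)).
Decompose h/2: b = b,  X = mk(tree(b, b), mk(b, zero)).
Delete trivial equation b = b.
Bind X := mk(tree(b, b), mk(b, zero)); substituting into the one remaining equation that mentions X gives: mk(tree(b, b), mk(b, zero)) = Y2.
Delete trivial equation g(tree(b, 3)) = g(tree(b, 3)).
Bind Y2 := mk(tree(b, b), mk(b, zero)).
MGU = { R = b, X = mk(tree(b, b), mk(b, zero)), Y2 = mk(tree(b, b), mk(b, zero)) }, so X = mk(tree(b, b), mk(b, zero)).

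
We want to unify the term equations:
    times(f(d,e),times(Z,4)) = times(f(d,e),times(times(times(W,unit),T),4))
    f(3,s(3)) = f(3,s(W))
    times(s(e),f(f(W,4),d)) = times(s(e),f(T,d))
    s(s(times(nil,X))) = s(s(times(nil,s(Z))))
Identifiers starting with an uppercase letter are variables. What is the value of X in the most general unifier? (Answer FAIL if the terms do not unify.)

s(times(times(3,unit),f(3,4)))

Decompose times/2: f(d,e) = f(d,e),  times(Z,4) = times(times(times(W,unit),T),4).
Delete trivial equation f(d,e) = f(d,e).
Decompose times/2: Z = times(times(W,unit),T),  4 = 4.
Bind Z := times(times(W,unit),T); substituting into the one remaining equation that mentions Z gives: s(s(times(nil,X))) = s(s(times(nil,s(times(times(W,unit),T))))).
Delete trivial equation 4 = 4.
Decompose f/2: 3 = 3,  s(3) = s(W).
Delete trivial equation 3 = 3.
Decompose s/1: 3 = W.
Bind W := 3; substituting into the remaining equations gives: times(s(e),f(f(3,4),d)) = times(s(e),f(T,d)),  s(s(times(nil,X))) = s(s(times(nil,s(times(times(3,unit),T))))). Substituting into the earlier binding gives Z := times(times(3,unit),T).
Decompose times/2: s(e) = s(e),  f(f(3,4),d) = f(T,d).
Delete trivial equation s(e) = s(e).
Decompose f/2: f(3,4) = T,  d = d.
Bind T := f(3,4); substituting into the one remaining equation that mentions T gives: s(s(times(nil,X))) = s(s(times(nil,s(times(times(3,unit),f(3,4)))))). Substituting into the earlier binding gives Z := times(times(3,unit),f(3,4)).
Delete trivial equation d = d.
Decompose s/1: s(times(nil,X)) = s(times(nil,s(times(times(3,unit),f(3,4))))).
Decompose s/1: times(nil,X) = times(nil,s(times(times(3,unit),f(3,4)))).
Decompose times/2: nil = nil,  X = s(times(times(3,unit),f(3,4))).
Delete trivial equation nil = nil.
Bind X := s(times(times(3,unit),f(3,4))).
MGU = { Z := times(times(3,unit),f(3,4)), W := 3, T := f(3,4), X := s(times(times(3,unit),f(3,4))) }, so X := s(times(times(3,unit),f(3,4))).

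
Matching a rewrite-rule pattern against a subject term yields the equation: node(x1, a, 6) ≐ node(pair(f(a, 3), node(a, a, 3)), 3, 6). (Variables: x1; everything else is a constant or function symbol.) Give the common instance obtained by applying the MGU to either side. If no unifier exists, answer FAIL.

FAIL

Decompose node/3: x1 ≐ pair(f(a, 3), node(a, a, 3)),  a ≐ 3,  6 ≐ 6.
Bind x1 := pair(f(a, 3), node(a, a, 3)); no other remaining equation mentions x1.
Clash: constants a and 3 differ; no unifier exists.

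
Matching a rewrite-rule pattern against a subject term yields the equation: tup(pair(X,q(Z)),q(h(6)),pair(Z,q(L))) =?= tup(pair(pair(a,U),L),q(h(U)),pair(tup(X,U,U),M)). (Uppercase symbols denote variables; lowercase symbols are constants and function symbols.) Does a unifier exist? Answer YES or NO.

YES

Decompose tup/3: pair(X,q(Z)) =?= pair(pair(a,U),L),  q(h(6)) =?= q(h(U)),  pair(Z,q(L)) =?= pair(tup(X,U,U),M).
Decompose pair/2: X =?= pair(a,U),  q(Z) =?= L.
Bind X := pair(a,U); substituting into the one remaining equation that mentions X gives: pair(Z,q(L)) =?= pair(tup(pair(a,U),U,U),M).
Bind L := q(Z); substituting into the one remaining equation that mentions L gives: pair(Z,q(q(Z))) =?= pair(tup(pair(a,U),U,U),M).
Decompose q/1: h(6) =?= h(U).
Decompose h/1: 6 =?= U.
Bind U := 6; substituting into the remaining equation gives: pair(Z,q(q(Z))) =?= pair(tup(pair(a,6),6,6),M). Substituting into the earlier binding gives X := pair(a,6).
Decompose pair/2: Z =?= tup(pair(a,6),6,6),  q(q(Z)) =?= M.
Bind Z := tup(pair(a,6),6,6); substituting into the remaining equation gives: q(q(tup(pair(a,6),6,6))) =?= M. Substituting into the earlier binding gives L := q(tup(pair(a,6),6,6)).
Bind M := q(q(tup(pair(a,6),6,6))).
No equations remain and no clash or occurs-check failure arose, so a unifier exists.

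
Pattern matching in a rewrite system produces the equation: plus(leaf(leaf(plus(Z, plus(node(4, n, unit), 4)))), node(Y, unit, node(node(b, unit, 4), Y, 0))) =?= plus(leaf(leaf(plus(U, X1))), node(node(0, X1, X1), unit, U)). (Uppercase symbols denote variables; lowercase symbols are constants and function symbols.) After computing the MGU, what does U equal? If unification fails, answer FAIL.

Decompose plus/2: leaf(leaf(plus(Z, plus(node(4, n, unit), 4)))) =?= leaf(leaf(plus(U, X1))),  node(Y, unit, node(node(b, unit, 4), Y, 0)) =?= node(node(0, X1, X1), unit, U).
Decompose leaf/1: leaf(plus(Z, plus(node(4, n, unit), 4))) =?= leaf(plus(U, X1)).
Decompose leaf/1: plus(Z, plus(node(4, n, unit), 4)) =?= plus(U, X1).
Decompose plus/2: Z =?= U,  plus(node(4, n, unit), 4) =?= X1.
Bind Z := U; no other remaining equation mentions Z.
Bind X1 := plus(node(4, n, unit), 4); substituting into the remaining equation gives: node(Y, unit, node(node(b, unit, 4), Y, 0)) =?= node(node(0, plus(node(4, n, unit), 4), plus(node(4, n, unit), 4)), unit, U).
Decompose node/3: Y =?= node(0, plus(node(4, n, unit), 4), plus(node(4, n, unit), 4)),  unit =?= unit,  node(node(b, unit, 4), Y, 0) =?= U.
Bind Y := node(0, plus(node(4, n, unit), 4), plus(node(4, n, unit), 4)); substituting into the one remaining equation that mentions Y gives: node(node(b, unit, 4), node(0, plus(node(4, n, unit), 4), plus(node(4, n, unit), 4)), 0) =?= U.
Delete trivial equation unit =?= unit.
Bind U := node(node(b, unit, 4), node(0, plus(node(4, n, unit), 4), plus(node(4, n, unit), 4)), 0). Substituting into the earlier binding gives Z := node(node(b, unit, 4), node(0, plus(node(4, n, unit), 4), plus(node(4, n, unit), 4)), 0).
MGU = { Z ↦ node(node(b, unit, 4), node(0, plus(node(4, n, unit), 4), plus(node(4, n, unit), 4)), 0), X1 ↦ plus(node(4, n, unit), 4), Y ↦ node(0, plus(node(4, n, unit), 4), plus(node(4, n, unit), 4)), U ↦ node(node(b, unit, 4), node(0, plus(node(4, n, unit), 4), plus(node(4, n, unit), 4)), 0) }, so U ↦ node(node(b, unit, 4), node(0, plus(node(4, n, unit), 4), plus(node(4, n, unit), 4)), 0).

node(node(b, unit, 4), node(0, plus(node(4, n, unit), 4), plus(node(4, n, unit), 4)), 0)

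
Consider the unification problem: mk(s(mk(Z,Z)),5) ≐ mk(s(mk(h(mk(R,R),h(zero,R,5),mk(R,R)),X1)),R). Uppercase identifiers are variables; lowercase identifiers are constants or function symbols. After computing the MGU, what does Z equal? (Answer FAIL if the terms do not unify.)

Decompose mk/2: s(mk(Z,Z)) ≐ s(mk(h(mk(R,R),h(zero,R,5),mk(R,R)),X1)),  5 ≐ R.
Decompose s/1: mk(Z,Z) ≐ mk(h(mk(R,R),h(zero,R,5),mk(R,R)),X1).
Decompose mk/2: Z ≐ h(mk(R,R),h(zero,R,5),mk(R,R)),  Z ≐ X1.
Bind Z := h(mk(R,R),h(zero,R,5),mk(R,R)); substituting into the one remaining equation that mentions Z gives: h(mk(R,R),h(zero,R,5),mk(R,R)) ≐ X1.
Bind X1 := h(mk(R,R),h(zero,R,5),mk(R,R)); no other remaining equation mentions X1.
Bind R := 5. Substituting into the earlier bindings gives Z := h(mk(5,5),h(zero,5,5),mk(5,5)), X1 := h(mk(5,5),h(zero,5,5),mk(5,5)).
MGU = { Z -> h(mk(5,5),h(zero,5,5),mk(5,5)), X1 -> h(mk(5,5),h(zero,5,5),mk(5,5)), R -> 5 }, so Z -> h(mk(5,5),h(zero,5,5),mk(5,5)).

h(mk(5,5),h(zero,5,5),mk(5,5))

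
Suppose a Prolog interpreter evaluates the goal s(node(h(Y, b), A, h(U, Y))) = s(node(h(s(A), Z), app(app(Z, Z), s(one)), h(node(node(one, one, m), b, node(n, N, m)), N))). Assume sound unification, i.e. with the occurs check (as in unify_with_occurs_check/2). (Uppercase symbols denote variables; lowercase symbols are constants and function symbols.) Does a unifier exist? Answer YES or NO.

Decompose s/1: node(h(Y, b), A, h(U, Y)) = node(h(s(A), Z), app(app(Z, Z), s(one)), h(node(node(one, one, m), b, node(n, N, m)), N)).
Decompose node/3: h(Y, b) = h(s(A), Z),  A = app(app(Z, Z), s(one)),  h(U, Y) = h(node(node(one, one, m), b, node(n, N, m)), N).
Decompose h/2: Y = s(A),  b = Z.
Bind Y := s(A); substituting into the one remaining equation that mentions Y gives: h(U, s(A)) = h(node(node(one, one, m), b, node(n, N, m)), N).
Bind Z := b; substituting into the one remaining equation that mentions Z gives: A = app(app(b, b), s(one)).
Bind A := app(app(b, b), s(one)); substituting into the remaining equation gives: h(U, s(app(app(b, b), s(one)))) = h(node(node(one, one, m), b, node(n, N, m)), N). Substituting into the earlier binding gives Y := s(app(app(b, b), s(one))).
Decompose h/2: U = node(node(one, one, m), b, node(n, N, m)),  s(app(app(b, b), s(one))) = N.
Bind U := node(node(one, one, m), b, node(n, N, m)); no other remaining equation mentions U.
Bind N := s(app(app(b, b), s(one))). Substituting into the earlier binding gives U := node(node(one, one, m), b, node(n, s(app(app(b, b), s(one))), m)).
No equations remain and no clash or occurs-check failure arose, so a unifier exists.

YES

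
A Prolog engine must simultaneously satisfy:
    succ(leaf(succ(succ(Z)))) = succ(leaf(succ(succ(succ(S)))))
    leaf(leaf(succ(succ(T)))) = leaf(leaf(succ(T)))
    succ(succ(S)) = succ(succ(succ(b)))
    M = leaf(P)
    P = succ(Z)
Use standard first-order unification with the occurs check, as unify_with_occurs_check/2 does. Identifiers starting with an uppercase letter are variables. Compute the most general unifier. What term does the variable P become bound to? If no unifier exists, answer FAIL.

Decompose succ/1: leaf(succ(succ(Z))) = leaf(succ(succ(succ(S)))).
Decompose leaf/1: succ(succ(Z)) = succ(succ(succ(S))).
Decompose succ/1: succ(Z) = succ(succ(S)).
Decompose succ/1: Z = succ(S).
Bind Z := succ(S); substituting into the one remaining equation that mentions Z gives: P = succ(succ(S)).
Decompose leaf/1: leaf(succ(succ(T))) = leaf(succ(T)).
Decompose leaf/1: succ(succ(T)) = succ(T).
Decompose succ/1: succ(T) = T.
Occurs check fails: T occurs in succ(T); the equation T = succ(T) has no finite solution.

FAIL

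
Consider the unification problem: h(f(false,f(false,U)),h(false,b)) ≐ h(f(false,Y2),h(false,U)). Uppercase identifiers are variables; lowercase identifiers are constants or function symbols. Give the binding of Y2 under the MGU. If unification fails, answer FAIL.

f(false,b)

Decompose h/2: f(false,f(false,U)) ≐ f(false,Y2),  h(false,b) ≐ h(false,U).
Decompose f/2: false ≐ false,  f(false,U) ≐ Y2.
Delete trivial equation false ≐ false.
Bind Y2 := f(false,U); no other remaining equation mentions Y2.
Decompose h/2: false ≐ false,  b ≐ U.
Delete trivial equation false ≐ false.
Bind U := b. Substituting into the earlier binding gives Y2 := f(false,b).
MGU = { Y2 := f(false,b), U := b }, so Y2 := f(false,b).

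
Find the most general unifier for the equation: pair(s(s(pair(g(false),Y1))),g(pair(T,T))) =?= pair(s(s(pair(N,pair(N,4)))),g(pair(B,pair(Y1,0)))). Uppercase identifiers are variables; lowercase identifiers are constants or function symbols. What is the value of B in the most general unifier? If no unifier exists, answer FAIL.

pair(pair(g(false),4),0)

Decompose pair/2: s(s(pair(g(false),Y1))) =?= s(s(pair(N,pair(N,4)))),  g(pair(T,T)) =?= g(pair(B,pair(Y1,0))).
Decompose s/1: s(pair(g(false),Y1)) =?= s(pair(N,pair(N,4))).
Decompose s/1: pair(g(false),Y1) =?= pair(N,pair(N,4)).
Decompose pair/2: g(false) =?= N,  Y1 =?= pair(N,4).
Bind N := g(false); substituting into the one remaining equation that mentions N gives: Y1 =?= pair(g(false),4).
Bind Y1 := pair(g(false),4); substituting into the remaining equation gives: g(pair(T,T)) =?= g(pair(B,pair(pair(g(false),4),0))).
Decompose g/1: pair(T,T) =?= pair(B,pair(pair(g(false),4),0)).
Decompose pair/2: T =?= B,  T =?= pair(pair(g(false),4),0).
Bind T := B; substituting into the remaining equation gives: B =?= pair(pair(g(false),4),0).
Bind B := pair(pair(g(false),4),0). Substituting into the earlier binding gives T := pair(pair(g(false),4),0).
MGU = { N -> g(false), Y1 -> pair(g(false),4), T -> pair(pair(g(false),4),0), B -> pair(pair(g(false),4),0) }, so B -> pair(pair(g(false),4),0).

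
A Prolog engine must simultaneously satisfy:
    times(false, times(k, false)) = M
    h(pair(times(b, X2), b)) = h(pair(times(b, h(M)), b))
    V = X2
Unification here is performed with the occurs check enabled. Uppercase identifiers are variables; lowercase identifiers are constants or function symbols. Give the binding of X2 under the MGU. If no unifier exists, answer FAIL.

h(times(false, times(k, false)))

Bind M := times(false, times(k, false)); substituting into the one remaining equation that mentions M gives: h(pair(times(b, X2), b)) = h(pair(times(b, h(times(false, times(k, false)))), b)).
Decompose h/1: pair(times(b, X2), b) = pair(times(b, h(times(false, times(k, false)))), b).
Decompose pair/2: times(b, X2) = times(b, h(times(false, times(k, false)))),  b = b.
Decompose times/2: b = b,  X2 = h(times(false, times(k, false))).
Delete trivial equation b = b.
Bind X2 := h(times(false, times(k, false))); substituting into the one remaining equation that mentions X2 gives: V = h(times(false, times(k, false))).
Delete trivial equation b = b.
Bind V := h(times(false, times(k, false))).
MGU = { M ↦ times(false, times(k, false)), X2 ↦ h(times(false, times(k, false))), V ↦ h(times(false, times(k, false))) }, so X2 ↦ h(times(false, times(k, false))).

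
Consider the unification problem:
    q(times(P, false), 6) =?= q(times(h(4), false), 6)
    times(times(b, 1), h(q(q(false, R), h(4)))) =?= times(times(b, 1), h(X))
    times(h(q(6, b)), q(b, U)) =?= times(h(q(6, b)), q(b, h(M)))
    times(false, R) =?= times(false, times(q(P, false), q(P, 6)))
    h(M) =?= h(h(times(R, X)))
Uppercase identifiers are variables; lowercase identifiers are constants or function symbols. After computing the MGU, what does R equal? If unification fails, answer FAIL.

times(q(h(4), false), q(h(4), 6))

Decompose q/2: times(P, false) =?= times(h(4), false),  6 =?= 6.
Decompose times/2: P =?= h(4),  false =?= false.
Bind P := h(4); substituting into the one remaining equation that mentions P gives: times(false, R) =?= times(false, times(q(h(4), false), q(h(4), 6))).
Delete trivial equation false =?= false.
Delete trivial equation 6 =?= 6.
Decompose times/2: times(b, 1) =?= times(b, 1),  h(q(q(false, R), h(4))) =?= h(X).
Delete trivial equation times(b, 1) =?= times(b, 1).
Decompose h/1: q(q(false, R), h(4)) =?= X.
Bind X := q(q(false, R), h(4)); substituting into the one remaining equation that mentions X gives: h(M) =?= h(h(times(R, q(q(false, R), h(4))))).
Decompose times/2: h(q(6, b)) =?= h(q(6, b)),  q(b, U) =?= q(b, h(M)).
Delete trivial equation h(q(6, b)) =?= h(q(6, b)).
Decompose q/2: b =?= b,  U =?= h(M).
Delete trivial equation b =?= b.
Bind U := h(M); no other remaining equation mentions U.
Decompose times/2: false =?= false,  R =?= times(q(h(4), false), q(h(4), 6)).
Delete trivial equation false =?= false.
Bind R := times(q(h(4), false), q(h(4), 6)); substituting into the remaining equation gives: h(M) =?= h(h(times(times(q(h(4), false), q(h(4), 6)), q(q(false, times(q(h(4), false), q(h(4), 6))), h(4))))). Substituting into the earlier binding gives X := q(q(false, times(q(h(4), false), q(h(4), 6))), h(4)).
Decompose h/1: M =?= h(times(times(q(h(4), false), q(h(4), 6)), q(q(false, times(q(h(4), false), q(h(4), 6))), h(4)))).
Bind M := h(times(times(q(h(4), false), q(h(4), 6)), q(q(false, times(q(h(4), false), q(h(4), 6))), h(4)))). Substituting into the earlier binding gives U := h(h(times(times(q(h(4), false), q(h(4), 6)), q(q(false, times(q(h(4), false), q(h(4), 6))), h(4))))).
MGU = { P -> h(4), X -> q(q(false, times(q(h(4), false), q(h(4), 6))), h(4)), U -> h(h(times(times(q(h(4), false), q(h(4), 6)), q(q(false, times(q(h(4), false), q(h(4), 6))), h(4))))), R -> times(q(h(4), false), q(h(4), 6)), M -> h(times(times(q(h(4), false), q(h(4), 6)), q(q(false, times(q(h(4), false), q(h(4), 6))), h(4)))) }, so R -> times(q(h(4), false), q(h(4), 6)).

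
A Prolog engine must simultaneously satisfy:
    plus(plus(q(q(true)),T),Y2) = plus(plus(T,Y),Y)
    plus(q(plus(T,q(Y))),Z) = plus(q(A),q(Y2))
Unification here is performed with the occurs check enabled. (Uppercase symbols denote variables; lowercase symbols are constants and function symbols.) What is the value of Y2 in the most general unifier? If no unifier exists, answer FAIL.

q(q(true))

Decompose plus/2: plus(q(q(true)),T) = plus(T,Y),  Y2 = Y.
Decompose plus/2: q(q(true)) = T,  T = Y.
Bind T := q(q(true)); substituting into the 2 remaining equations that mention T gives: q(q(true)) = Y,  plus(q(plus(q(q(true)),q(Y))),Z) = plus(q(A),q(Y2)).
Bind Y := q(q(true)); substituting into the remaining equations gives: Y2 = q(q(true)),  plus(q(plus(q(q(true)),q(q(q(true))))),Z) = plus(q(A),q(Y2)).
Bind Y2 := q(q(true)); substituting into the remaining equation gives: plus(q(plus(q(q(true)),q(q(q(true))))),Z) = plus(q(A),q(q(q(true)))).
Decompose plus/2: q(plus(q(q(true)),q(q(q(true))))) = q(A),  Z = q(q(q(true))).
Decompose q/1: plus(q(q(true)),q(q(q(true)))) = A.
Bind A := plus(q(q(true)),q(q(q(true)))); no other remaining equation mentions A.
Bind Z := q(q(q(true))).
MGU = { T ↦ q(q(true)), Y ↦ q(q(true)), Y2 ↦ q(q(true)), A ↦ plus(q(q(true)),q(q(q(true)))), Z ↦ q(q(q(true))) }, so Y2 ↦ q(q(true)).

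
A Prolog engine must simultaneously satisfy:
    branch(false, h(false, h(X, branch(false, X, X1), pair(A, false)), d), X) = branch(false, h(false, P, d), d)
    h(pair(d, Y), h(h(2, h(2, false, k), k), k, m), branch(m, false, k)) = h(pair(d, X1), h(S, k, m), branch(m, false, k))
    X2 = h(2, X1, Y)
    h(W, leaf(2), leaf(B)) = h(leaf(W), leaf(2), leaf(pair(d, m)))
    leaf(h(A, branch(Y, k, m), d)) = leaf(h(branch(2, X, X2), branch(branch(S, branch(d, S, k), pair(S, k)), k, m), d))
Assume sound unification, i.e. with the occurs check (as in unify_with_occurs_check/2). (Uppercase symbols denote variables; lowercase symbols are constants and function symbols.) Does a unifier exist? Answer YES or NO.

NO

Decompose branch/3: false = false,  h(false, h(X, branch(false, X, X1), pair(A, false)), d) = h(false, P, d),  X = d.
Delete trivial equation false = false.
Decompose h/3: false = false,  h(X, branch(false, X, X1), pair(A, false)) = P,  d = d.
Delete trivial equation false = false.
Bind P := h(X, branch(false, X, X1), pair(A, false)); no other remaining equation mentions P.
Delete trivial equation d = d.
Bind X := d; substituting into the one remaining equation that mentions X gives: leaf(h(A, branch(Y, k, m), d)) = leaf(h(branch(2, d, X2), branch(branch(S, branch(d, S, k), pair(S, k)), k, m), d)). Substituting into the earlier binding gives P := h(d, branch(false, d, X1), pair(A, false)).
Decompose h/3: pair(d, Y) = pair(d, X1),  h(h(2, h(2, false, k), k), k, m) = h(S, k, m),  branch(m, false, k) = branch(m, false, k).
Decompose pair/2: d = d,  Y = X1.
Delete trivial equation d = d.
Bind Y := X1; substituting into the 2 remaining equations that mention Y gives: X2 = h(2, X1, X1),  leaf(h(A, branch(X1, k, m), d)) = leaf(h(branch(2, d, X2), branch(branch(S, branch(d, S, k), pair(S, k)), k, m), d)).
Decompose h/3: h(2, h(2, false, k), k) = S,  k = k,  m = m.
Bind S := h(2, h(2, false, k), k); substituting into the one remaining equation that mentions S gives: leaf(h(A, branch(X1, k, m), d)) = leaf(h(branch(2, d, X2), branch(branch(h(2, h(2, false, k), k), branch(d, h(2, h(2, false, k), k), k), pair(h(2, h(2, false, k), k), k)), k, m), d)).
Delete trivial equation k = k.
Delete trivial equation m = m.
Delete trivial equation branch(m, false, k) = branch(m, false, k).
Bind X2 := h(2, X1, X1); substituting into the one remaining equation that mentions X2 gives: leaf(h(A, branch(X1, k, m), d)) = leaf(h(branch(2, d, h(2, X1, X1)), branch(branch(h(2, h(2, false, k), k), branch(d, h(2, h(2, false, k), k), k), pair(h(2, h(2, false, k), k), k)), k, m), d)).
Decompose h/3: W = leaf(W),  leaf(2) = leaf(2),  leaf(B) = leaf(pair(d, m)).
Occurs check fails: W occurs in leaf(W); the equation W = leaf(W) has no finite solution.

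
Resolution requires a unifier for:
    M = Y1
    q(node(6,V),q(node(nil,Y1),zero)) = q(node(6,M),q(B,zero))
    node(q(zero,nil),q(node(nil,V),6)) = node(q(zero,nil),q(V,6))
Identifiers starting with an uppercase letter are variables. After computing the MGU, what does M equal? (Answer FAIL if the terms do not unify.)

Bind M := Y1; substituting into the one remaining equation that mentions M gives: q(node(6,V),q(node(nil,Y1),zero)) = q(node(6,Y1),q(B,zero)).
Decompose q/2: node(6,V) = node(6,Y1),  q(node(nil,Y1),zero) = q(B,zero).
Decompose node/2: 6 = 6,  V = Y1.
Delete trivial equation 6 = 6.
Bind V := Y1; substituting into the one remaining equation that mentions V gives: node(q(zero,nil),q(node(nil,Y1),6)) = node(q(zero,nil),q(Y1,6)).
Decompose q/2: node(nil,Y1) = B,  zero = zero.
Bind B := node(nil,Y1); no other remaining equation mentions B.
Delete trivial equation zero = zero.
Decompose node/2: q(zero,nil) = q(zero,nil),  q(node(nil,Y1),6) = q(Y1,6).
Delete trivial equation q(zero,nil) = q(zero,nil).
Decompose q/2: node(nil,Y1) = Y1,  6 = 6.
Occurs check fails: Y1 occurs in node(nil,Y1); the equation Y1 = node(nil,Y1) has no finite solution.

FAIL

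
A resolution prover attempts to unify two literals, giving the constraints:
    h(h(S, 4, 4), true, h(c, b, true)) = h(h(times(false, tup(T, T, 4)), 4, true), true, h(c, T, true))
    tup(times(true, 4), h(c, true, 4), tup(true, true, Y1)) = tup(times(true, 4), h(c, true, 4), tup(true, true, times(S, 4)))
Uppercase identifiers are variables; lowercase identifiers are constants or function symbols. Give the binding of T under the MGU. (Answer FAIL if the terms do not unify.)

FAIL

Decompose h/3: h(S, 4, 4) = h(times(false, tup(T, T, 4)), 4, true),  true = true,  h(c, b, true) = h(c, T, true).
Decompose h/3: S = times(false, tup(T, T, 4)),  4 = 4,  4 = true.
Bind S := times(false, tup(T, T, 4)); substituting into the one remaining equation that mentions S gives: tup(times(true, 4), h(c, true, 4), tup(true, true, Y1)) = tup(times(true, 4), h(c, true, 4), tup(true, true, times(times(false, tup(T, T, 4)), 4))).
Delete trivial equation 4 = 4.
Clash: constants 4 and true differ; no unifier exists.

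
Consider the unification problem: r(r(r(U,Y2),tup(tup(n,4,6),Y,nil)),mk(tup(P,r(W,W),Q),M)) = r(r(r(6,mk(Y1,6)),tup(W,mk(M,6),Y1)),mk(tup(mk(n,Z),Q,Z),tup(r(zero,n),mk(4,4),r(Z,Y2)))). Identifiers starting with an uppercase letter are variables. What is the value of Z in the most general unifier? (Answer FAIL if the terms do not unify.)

Decompose r/2: r(r(U,Y2),tup(tup(n,4,6),Y,nil)) = r(r(6,mk(Y1,6)),tup(W,mk(M,6),Y1)),  mk(tup(P,r(W,W),Q),M) = mk(tup(mk(n,Z),Q,Z),tup(r(zero,n),mk(4,4),r(Z,Y2))).
Decompose r/2: r(U,Y2) = r(6,mk(Y1,6)),  tup(tup(n,4,6),Y,nil) = tup(W,mk(M,6),Y1).
Decompose r/2: U = 6,  Y2 = mk(Y1,6).
Bind U := 6; no other remaining equation mentions U.
Bind Y2 := mk(Y1,6); substituting into the one remaining equation that mentions Y2 gives: mk(tup(P,r(W,W),Q),M) = mk(tup(mk(n,Z),Q,Z),tup(r(zero,n),mk(4,4),r(Z,mk(Y1,6)))).
Decompose tup/3: tup(n,4,6) = W,  Y = mk(M,6),  nil = Y1.
Bind W := tup(n,4,6); substituting into the one remaining equation that mentions W gives: mk(tup(P,r(tup(n,4,6),tup(n,4,6)),Q),M) = mk(tup(mk(n,Z),Q,Z),tup(r(zero,n),mk(4,4),r(Z,mk(Y1,6)))).
Bind Y := mk(M,6); no other remaining equation mentions Y.
Bind Y1 := nil; substituting into the remaining equation gives: mk(tup(P,r(tup(n,4,6),tup(n,4,6)),Q),M) = mk(tup(mk(n,Z),Q,Z),tup(r(zero,n),mk(4,4),r(Z,mk(nil,6)))). Substituting into the earlier binding gives Y2 := mk(nil,6).
Decompose mk/2: tup(P,r(tup(n,4,6),tup(n,4,6)),Q) = tup(mk(n,Z),Q,Z),  M = tup(r(zero,n),mk(4,4),r(Z,mk(nil,6))).
Decompose tup/3: P = mk(n,Z),  r(tup(n,4,6),tup(n,4,6)) = Q,  Q = Z.
Bind P := mk(n,Z); no other remaining equation mentions P.
Bind Q := r(tup(n,4,6),tup(n,4,6)); substituting into the one remaining equation that mentions Q gives: r(tup(n,4,6),tup(n,4,6)) = Z.
Bind Z := r(tup(n,4,6),tup(n,4,6)); substituting into the remaining equation gives: M = tup(r(zero,n),mk(4,4),r(r(tup(n,4,6),tup(n,4,6)),mk(nil,6))). Substituting into the earlier binding gives P := mk(n,r(tup(n,4,6),tup(n,4,6))).
Bind M := tup(r(zero,n),mk(4,4),r(r(tup(n,4,6),tup(n,4,6)),mk(nil,6))). Substituting into the earlier binding gives Y := mk(tup(r(zero,n),mk(4,4),r(r(tup(n,4,6),tup(n,4,6)),mk(nil,6))),6).
MGU = { U -> 6, Y2 -> mk(nil,6), W -> tup(n,4,6), Y -> mk(tup(r(zero,n),mk(4,4),r(r(tup(n,4,6),tup(n,4,6)),mk(nil,6))),6), Y1 -> nil, P -> mk(n,r(tup(n,4,6),tup(n,4,6))), Q -> r(tup(n,4,6),tup(n,4,6)), Z -> r(tup(n,4,6),tup(n,4,6)), M -> tup(r(zero,n),mk(4,4),r(r(tup(n,4,6),tup(n,4,6)),mk(nil,6))) }, so Z -> r(tup(n,4,6),tup(n,4,6)).

r(tup(n,4,6),tup(n,4,6))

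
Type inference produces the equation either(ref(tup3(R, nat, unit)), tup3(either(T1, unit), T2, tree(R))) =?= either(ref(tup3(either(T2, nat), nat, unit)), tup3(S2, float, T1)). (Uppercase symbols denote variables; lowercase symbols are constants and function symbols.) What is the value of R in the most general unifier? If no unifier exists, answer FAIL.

either(float, nat)

Decompose either/2: ref(tup3(R, nat, unit)) =?= ref(tup3(either(T2, nat), nat, unit)),  tup3(either(T1, unit), T2, tree(R)) =?= tup3(S2, float, T1).
Decompose ref/1: tup3(R, nat, unit) =?= tup3(either(T2, nat), nat, unit).
Decompose tup3/3: R =?= either(T2, nat),  nat =?= nat,  unit =?= unit.
Bind R := either(T2, nat); substituting into the one remaining equation that mentions R gives: tup3(either(T1, unit), T2, tree(either(T2, nat))) =?= tup3(S2, float, T1).
Delete trivial equation nat =?= nat.
Delete trivial equation unit =?= unit.
Decompose tup3/3: either(T1, unit) =?= S2,  T2 =?= float,  tree(either(T2, nat)) =?= T1.
Bind S2 := either(T1, unit); no other remaining equation mentions S2.
Bind T2 := float; substituting into the remaining equation gives: tree(either(float, nat)) =?= T1. Substituting into the earlier binding gives R := either(float, nat).
Bind T1 := tree(either(float, nat)). Substituting into the earlier binding gives S2 := either(tree(either(float, nat)), unit).
MGU = { R := either(float, nat), S2 := either(tree(either(float, nat)), unit), T2 := float, T1 := tree(either(float, nat)) }, so R := either(float, nat).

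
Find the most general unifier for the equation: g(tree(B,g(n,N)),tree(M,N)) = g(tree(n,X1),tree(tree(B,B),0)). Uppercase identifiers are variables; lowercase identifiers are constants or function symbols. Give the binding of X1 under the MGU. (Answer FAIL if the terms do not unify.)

g(n,0)

Decompose g/2: tree(B,g(n,N)) = tree(n,X1),  tree(M,N) = tree(tree(B,B),0).
Decompose tree/2: B = n,  g(n,N) = X1.
Bind B := n; substituting into the one remaining equation that mentions B gives: tree(M,N) = tree(tree(n,n),0).
Bind X1 := g(n,N); no other remaining equation mentions X1.
Decompose tree/2: M = tree(n,n),  N = 0.
Bind M := tree(n,n); no other remaining equation mentions M.
Bind N := 0. Substituting into the earlier binding gives X1 := g(n,0).
MGU = { B := n, X1 := g(n,0), M := tree(n,n), N := 0 }, so X1 := g(n,0).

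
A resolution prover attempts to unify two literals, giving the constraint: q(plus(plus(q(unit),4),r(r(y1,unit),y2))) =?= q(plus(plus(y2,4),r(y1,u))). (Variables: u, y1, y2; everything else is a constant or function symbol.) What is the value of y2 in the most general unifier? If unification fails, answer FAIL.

Decompose q/1: plus(plus(q(unit),4),r(r(y1,unit),y2)) =?= plus(plus(y2,4),r(y1,u)).
Decompose plus/2: plus(q(unit),4) =?= plus(y2,4),  r(r(y1,unit),y2) =?= r(y1,u).
Decompose plus/2: q(unit) =?= y2,  4 =?= 4.
Bind y2 := q(unit); substituting into the one remaining equation that mentions y2 gives: r(r(y1,unit),q(unit)) =?= r(y1,u).
Delete trivial equation 4 =?= 4.
Decompose r/2: r(y1,unit) =?= y1,  q(unit) =?= u.
Occurs check fails: y1 occurs in r(y1,unit); the equation y1 =?= r(y1,unit) has no finite solution.

FAIL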